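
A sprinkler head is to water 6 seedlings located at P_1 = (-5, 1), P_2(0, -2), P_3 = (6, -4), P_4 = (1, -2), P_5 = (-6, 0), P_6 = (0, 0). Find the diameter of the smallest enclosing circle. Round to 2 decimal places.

12.65

By Welzl's lemma the MEC is supported by two points (diametrically opposite) or three points (on a circumcircle).
The farthest pair is P_3–P_5 with squared distance 160. The circle on this segment as diameter has centre (0, -2) and r² = 160/4 = 40.
Check P_1: distance² to centre = 34 ≤ 40, so it lies inside.
All remaining points lie in this disk, and no smaller disk contains both endpoints, so this is the minimum enclosing circle.
Diameter = 2r = 2√40 ≈ 12.65.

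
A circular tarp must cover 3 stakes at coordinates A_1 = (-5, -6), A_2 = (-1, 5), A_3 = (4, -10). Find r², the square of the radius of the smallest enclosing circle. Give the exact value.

Side lengths²: A_1A_2² = 137, A_1A_3² = 97, A_2A_3² = 250.
Since A_2A_3² = 250 ≥ 137 + 97 = 234, the angle opposite A_2A_3 is not acute, so the smallest enclosing circle has A_2A_3 as diameter.
Centre = midpoint of A_2A_3 = (1.5, -2.5), r² = 250/4 = 62.5.

62.5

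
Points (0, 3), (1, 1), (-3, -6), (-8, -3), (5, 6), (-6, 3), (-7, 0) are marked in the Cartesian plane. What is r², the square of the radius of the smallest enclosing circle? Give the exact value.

The farthest pair is (-8, -3)–(5, 6) with squared distance 250. The circle on this segment as diameter has centre (-1.5, 1.5) and r² = 250/4 = 62.5.
Check (0, 3): distance² to centre = 4.5 ≤ 62.5, so it lies inside.
All remaining points lie in this disk, and no smaller disk contains both endpoints, so this is the minimum enclosing circle.

62.5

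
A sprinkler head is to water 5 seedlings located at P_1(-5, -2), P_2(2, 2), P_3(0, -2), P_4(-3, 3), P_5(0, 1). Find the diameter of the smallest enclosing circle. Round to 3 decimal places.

8.062

By Welzl's lemma the MEC is supported by two points (diametrically opposite) or three points (on a circumcircle).
The farthest pair is P_1–P_2 with squared distance 65. The circle on this segment as diameter has centre (-1.5, 0) and r² = 65/4 = 16.25.
Check P_3: distance² to centre = 6.25 ≤ 16.25, so it lies inside.
All remaining points lie in this disk, and no smaller disk contains both endpoints, so this is the minimum enclosing circle.
Diameter = 2r = 2√(16.25) ≈ 8.062.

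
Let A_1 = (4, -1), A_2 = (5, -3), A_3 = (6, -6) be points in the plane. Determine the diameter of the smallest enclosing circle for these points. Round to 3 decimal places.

5.385

Side lengths²: A_1A_2² = 5, A_1A_3² = 29, A_2A_3² = 10.
Since A_1A_3² = 29 ≥ 10 + 5 = 15, the angle opposite A_1A_3 is not acute, so the smallest enclosing circle has A_1A_3 as diameter.
Centre = midpoint of A_1A_3 = (5, -3.5), r² = 29/4 = 7.25.
Diameter = 2r = 2√(7.25) ≈ 5.385.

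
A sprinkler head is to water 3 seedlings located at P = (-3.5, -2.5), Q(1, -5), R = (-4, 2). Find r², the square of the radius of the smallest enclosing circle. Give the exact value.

Side lengths²: PQ² = 26.5, PR² = 20.5, QR² = 74.
Since QR² = 74 ≥ 26.5 + 20.5 = 47, the angle opposite QR is not acute, so the smallest enclosing circle has QR as diameter.
Centre = midpoint of QR = (-1.5, -1.5), r² = 74/4 = 18.5.

18.5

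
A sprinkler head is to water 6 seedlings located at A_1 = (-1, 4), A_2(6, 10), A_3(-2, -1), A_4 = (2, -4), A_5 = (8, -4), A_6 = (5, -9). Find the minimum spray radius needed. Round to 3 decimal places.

9.513

By Welzl's lemma the MEC is supported by two points (diametrically opposite) or three points (on a circumcircle).
The farthest pair is A_2–A_6 with squared distance 362. The circle on this segment as diameter has centre (5.5, 0.5) and r² = 362/4 = 90.5.
Check A_1: distance² to centre = 54.5 ≤ 90.5, so it lies inside.
All remaining points lie in this disk, and no smaller disk contains both endpoints, so this is the minimum enclosing circle.
r = √(90.5) ≈ 9.513.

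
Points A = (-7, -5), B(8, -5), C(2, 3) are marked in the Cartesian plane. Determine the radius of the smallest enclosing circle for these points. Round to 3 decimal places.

Side lengths²: AB² = 225, AC² = 145, BC² = 100.
Since AB² = 225 < 145 + 100 = 245, the triangle is acute, so the smallest enclosing circle is the circumcircle.
Circumcentre = (0.5, -4.375), r² = 56.640625.
r = √(56.640625) ≈ 7.526.

7.526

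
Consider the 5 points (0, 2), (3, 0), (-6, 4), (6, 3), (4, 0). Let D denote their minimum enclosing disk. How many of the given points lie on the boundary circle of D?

2

The farthest pair is (-6, 4)–(6, 3) with squared distance 145. The circle on this segment as diameter has centre (0, 3.5) and r² = 145/4 = 36.25.
Check (0, 2): distance² to centre = 2.25 ≤ 36.25, so it lies inside.
All remaining points lie in this disk, and no smaller disk contains both endpoints, so this is the minimum enclosing circle.
The points at distance exactly r from the centre are (-6, 4), (6, 3) — 2 points.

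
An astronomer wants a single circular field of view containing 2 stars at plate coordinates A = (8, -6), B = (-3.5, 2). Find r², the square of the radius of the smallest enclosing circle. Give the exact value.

49.0625

The smallest circle enclosing two points has them as diameter endpoints.
Centre = midpoint = (2.25, -2); r² = |AB|²/4 = 196.25/4 = 49.0625.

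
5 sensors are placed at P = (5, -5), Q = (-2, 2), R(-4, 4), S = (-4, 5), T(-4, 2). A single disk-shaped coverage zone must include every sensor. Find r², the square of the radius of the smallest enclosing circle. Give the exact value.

The farthest pair is P–S with squared distance 181. The circle on this segment as diameter has centre (0.5, 0) and r² = 181/4 = 45.25.
Check Q: distance² to centre = 10.25 ≤ 45.25, so it lies inside.
All remaining points lie in this disk, and no smaller disk contains both endpoints, so this is the minimum enclosing circle.

45.25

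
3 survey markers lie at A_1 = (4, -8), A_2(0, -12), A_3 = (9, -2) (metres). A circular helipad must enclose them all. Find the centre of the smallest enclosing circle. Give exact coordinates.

Side lengths²: A_1A_2² = 32, A_1A_3² = 61, A_2A_3² = 181.
Since A_2A_3² = 181 ≥ 61 + 32 = 93, the angle opposite A_2A_3 is not acute, so the smallest enclosing circle has A_2A_3 as diameter.
Centre = midpoint of A_2A_3 = (4.5, -7), r² = 181/4 = 45.25.
Centre = (4.5, -7).

(4.5, -7)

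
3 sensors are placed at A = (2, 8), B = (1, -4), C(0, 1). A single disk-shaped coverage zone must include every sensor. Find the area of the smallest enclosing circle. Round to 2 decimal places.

113.88

Side lengths²: AB² = 145, AC² = 53, BC² = 26.
Since AB² = 145 ≥ 53 + 26 = 79, the angle opposite AB is not acute, so the smallest enclosing circle has AB as diameter.
Centre = midpoint of AB = (1.5, 2), r² = 145/4 = 36.25.
Area = π·r² = π·36.25 ≈ 113.88.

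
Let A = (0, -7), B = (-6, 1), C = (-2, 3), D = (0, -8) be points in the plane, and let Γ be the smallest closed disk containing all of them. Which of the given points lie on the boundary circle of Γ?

By Welzl's lemma the MEC is supported by two points (diametrically opposite) or three points (on a circumcircle).
The minimum enclosing circle is determined by three boundary points: B, C, D.
Their circumcentre is (-1.6875, -2.625) with r² = 31.73828125.
The farthest remaining point A is at distance² 21.98828125 ≤ 31.73828125.
The points at distance exactly r from the centre are B, C, D — 3 points.

B, C, D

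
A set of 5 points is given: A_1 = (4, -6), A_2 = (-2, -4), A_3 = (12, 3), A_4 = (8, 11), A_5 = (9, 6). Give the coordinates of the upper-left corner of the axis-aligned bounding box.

(-2, 11)

x-range [-2, 12], y-range [-6, 11].
The upper-left corner is (-2, 11).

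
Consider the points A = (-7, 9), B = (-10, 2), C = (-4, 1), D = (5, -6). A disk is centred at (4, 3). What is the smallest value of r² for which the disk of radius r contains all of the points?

197

The required radius is the distance from (4, 3) to the farthest point.
Squared distances: 157, 197, 68, 82.
Maximum is 197, attained at B.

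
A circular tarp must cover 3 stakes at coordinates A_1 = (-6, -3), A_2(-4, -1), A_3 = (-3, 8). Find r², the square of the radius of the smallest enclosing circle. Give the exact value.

Side lengths²: A_1A_2² = 8, A_1A_3² = 130, A_2A_3² = 82.
Since A_1A_3² = 130 ≥ 82 + 8 = 90, the angle opposite A_1A_3 is not acute, so the smallest enclosing circle has A_1A_3 as diameter.
Centre = midpoint of A_1A_3 = (-4.5, 2.5), r² = 130/4 = 32.5.

32.5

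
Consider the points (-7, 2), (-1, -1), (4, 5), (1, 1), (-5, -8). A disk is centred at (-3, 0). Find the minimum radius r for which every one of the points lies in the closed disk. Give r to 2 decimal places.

The required radius is the distance from (-3, 0) to the farthest point.
Squared distances: 20, 5, 74, 17, 68.
Maximum is 74, attained at (4, 5).
r = √74 ≈ 8.60.

8.60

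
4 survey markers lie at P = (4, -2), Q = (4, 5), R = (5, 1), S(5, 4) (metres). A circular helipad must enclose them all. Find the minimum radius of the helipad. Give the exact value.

3.5

A smallest enclosing disk is always determined by at most three of the input points on its boundary.
The farthest pair is P–Q with squared distance 49. The circle on this segment as diameter has centre (4, 1.5) and r² = 49/4 = 12.25.
Check R: distance² to centre = 1.25 ≤ 12.25, so it lies inside.
All remaining points lie in this disk, and no smaller disk contains both endpoints, so this is the minimum enclosing circle.
r = √(12.25) = 3.5.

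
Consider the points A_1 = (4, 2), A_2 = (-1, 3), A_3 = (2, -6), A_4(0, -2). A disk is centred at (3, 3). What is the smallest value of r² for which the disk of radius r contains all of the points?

82

The required radius is the distance from (3, 3) to the farthest point.
Squared distances: 2, 16, 82, 34.
Maximum is 82, attained at A_3.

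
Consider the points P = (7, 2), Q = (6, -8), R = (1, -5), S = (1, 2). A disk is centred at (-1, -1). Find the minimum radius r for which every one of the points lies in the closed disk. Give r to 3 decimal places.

9.899

The required radius is the distance from (-1, -1) to the farthest point.
Squared distances: 73, 98, 20, 13.
Maximum is 98, attained at Q.
r = √98 ≈ 9.899.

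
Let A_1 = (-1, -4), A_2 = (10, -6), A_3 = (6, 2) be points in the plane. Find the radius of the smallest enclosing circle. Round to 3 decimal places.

5.762

Side lengths²: A_1A_2² = 125, A_1A_3² = 85, A_2A_3² = 80.
Since A_1A_2² = 125 < 85 + 80 = 165, the triangle is acute, so the smallest enclosing circle is the circumcircle.
Circumcentre = (4.75, -3.625), r² = 33.203125.
r = √(33.203125) ≈ 5.762.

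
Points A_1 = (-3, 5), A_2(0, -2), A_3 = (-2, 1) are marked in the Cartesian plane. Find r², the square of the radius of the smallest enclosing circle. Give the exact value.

14.5

Side lengths²: A_1A_2² = 58, A_1A_3² = 17, A_2A_3² = 13.
Since A_1A_2² = 58 ≥ 17 + 13 = 30, the angle opposite A_1A_2 is not acute, so the smallest enclosing circle has A_1A_2 as diameter.
Centre = midpoint of A_1A_2 = (-1.5, 1.5), r² = 58/4 = 14.5.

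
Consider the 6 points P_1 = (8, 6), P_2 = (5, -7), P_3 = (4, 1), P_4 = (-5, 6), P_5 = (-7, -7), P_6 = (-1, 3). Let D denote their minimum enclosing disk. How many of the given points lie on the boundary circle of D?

By Welzl's lemma the MEC is supported by two points (diametrically opposite) or three points (on a circumcircle).
The farthest pair is P_1–P_5 with squared distance 394. The circle on this segment as diameter has centre (0.5, -0.5) and r² = 394/4 = 98.5.
Check P_2: distance² to centre = 62.5 ≤ 98.5, so it lies inside.
All remaining points lie in this disk, and no smaller disk contains both endpoints, so this is the minimum enclosing circle.
The points at distance exactly r from the centre are P_1, P_5 — 2 points.

2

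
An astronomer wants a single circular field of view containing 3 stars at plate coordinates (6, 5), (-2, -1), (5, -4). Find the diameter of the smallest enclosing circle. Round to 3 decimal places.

Call the three points A, B, C in the order given.
Side lengths²: AB² = 100, AC² = 82, BC² = 58.
Since AB² = 100 < 82 + 58 = 140, the triangle is acute, so the smallest enclosing circle is the circumcircle.
Circumcentre = (32/11, 26/33), r² = 29725/1089.
Diameter = 2r = 2√(29725/1089) ≈ 10.449.

10.449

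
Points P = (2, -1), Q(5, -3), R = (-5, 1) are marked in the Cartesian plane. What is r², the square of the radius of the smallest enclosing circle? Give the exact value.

Side lengths²: PQ² = 13, PR² = 53, QR² = 116.
Since QR² = 116 ≥ 53 + 13 = 66, the angle opposite QR is not acute, so the smallest enclosing circle has QR as diameter.
Centre = midpoint of QR = (0, -1), r² = 116/4 = 29.

29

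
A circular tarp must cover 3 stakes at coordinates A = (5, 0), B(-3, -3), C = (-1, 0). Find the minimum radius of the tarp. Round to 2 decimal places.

4.27

Side lengths²: AB² = 73, AC² = 36, BC² = 13.
Since AB² = 73 ≥ 36 + 13 = 49, the angle opposite AB is not acute, so the smallest enclosing circle has AB as diameter.
Centre = midpoint of AB = (1, -1.5), r² = 73/4 = 18.25.
r = √(18.25) ≈ 4.27.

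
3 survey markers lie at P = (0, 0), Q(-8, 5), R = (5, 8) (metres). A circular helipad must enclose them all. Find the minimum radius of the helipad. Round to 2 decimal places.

Side lengths²: PQ² = 89, PR² = 89, QR² = 178.
Since QR² = 178 ≥ 89 + 89 = 178, the angle opposite QR is not acute, so the smallest enclosing circle has QR as diameter.
Centre = midpoint of QR = (-1.5, 6.5), r² = 178/4 = 44.5.
r = √(44.5) ≈ 6.67.

6.67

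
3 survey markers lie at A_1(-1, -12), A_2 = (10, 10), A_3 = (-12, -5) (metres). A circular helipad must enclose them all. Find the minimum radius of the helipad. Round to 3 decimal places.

13.385

Side lengths²: A_1A_2² = 605, A_1A_3² = 170, A_2A_3² = 709.
Since A_2A_3² = 709 < 605 + 170 = 775, the triangle is acute, so the smallest enclosing circle is the circumcircle.
Circumcentre = (-13/58, 79/58), r² = 301325/1682.
r = √(301325/1682) ≈ 13.385.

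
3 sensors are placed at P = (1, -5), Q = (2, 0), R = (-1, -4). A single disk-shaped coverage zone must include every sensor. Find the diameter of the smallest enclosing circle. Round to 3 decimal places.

Side lengths²: PQ² = 26, PR² = 5, QR² = 25.
Since PQ² = 26 < 25 + 5 = 30, the triangle is acute, so the smallest enclosing circle is the circumcircle.
Circumcentre = (23/22, -53/22), r² = 1625/242.
Diameter = 2r = 2√(1625/242) ≈ 5.183.

5.183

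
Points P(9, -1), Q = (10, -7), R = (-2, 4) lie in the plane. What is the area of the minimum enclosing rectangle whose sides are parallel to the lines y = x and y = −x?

69

In coordinates u = x + y, v = x − y the rectangle is axis-aligned; the map (x,y)→(u,v) scales areas by 2.
u-values: 8, 3, 2; range = 8 − 2 = 6.
v-values: 10, 17, -6; range = 17 − (-6) = 23.
Area = (6 × 23) / 2 = 69.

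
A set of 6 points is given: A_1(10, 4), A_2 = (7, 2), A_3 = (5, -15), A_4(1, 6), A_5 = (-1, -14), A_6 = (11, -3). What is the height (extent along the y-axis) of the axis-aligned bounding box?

max y = 6, min y = -15, so height = 21.

21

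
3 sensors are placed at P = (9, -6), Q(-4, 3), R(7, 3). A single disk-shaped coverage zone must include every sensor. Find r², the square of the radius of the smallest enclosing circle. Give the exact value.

Side lengths²: PQ² = 250, PR² = 85, QR² = 121.
Since PQ² = 250 ≥ 121 + 85 = 206, the angle opposite PQ is not acute, so the smallest enclosing circle has PQ as diameter.
Centre = midpoint of PQ = (2.5, -1.5), r² = 250/4 = 62.5.

62.5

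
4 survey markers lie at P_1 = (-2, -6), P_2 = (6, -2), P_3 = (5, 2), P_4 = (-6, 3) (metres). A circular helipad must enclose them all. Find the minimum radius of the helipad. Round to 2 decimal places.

6.51

The minimum enclosing circle is determined by three boundary points: P_1, P_2, P_4.
Their circumcentre is (-5/44, 5/22) with r² = 81965/1936.
The farthest remaining point P_3 is at distance² 56709/1936 ≤ 81965/1936.
r = √(81965/1936) ≈ 6.51.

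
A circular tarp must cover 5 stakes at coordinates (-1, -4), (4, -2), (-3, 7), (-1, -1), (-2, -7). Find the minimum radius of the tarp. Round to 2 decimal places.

The minimum enclosing circle of a finite set is fixed by two of the points (as a diameter) or three (as a circumcircle).
The farthest pair is (-3, 7)–(-2, -7) with squared distance 197. The circle on this segment as diameter has centre (-2.5, 0) and r² = 197/4 = 49.25.
Check (-1, -4): distance² to centre = 18.25 ≤ 49.25, so it lies inside.
All remaining points lie in this disk, and no smaller disk contains both endpoints, so this is the minimum enclosing circle.
r = √(49.25) ≈ 7.02.

7.02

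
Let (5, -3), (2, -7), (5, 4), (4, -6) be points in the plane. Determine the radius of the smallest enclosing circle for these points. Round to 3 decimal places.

5.701

The farthest pair is (2, -7)–(5, 4) with squared distance 130. The circle on this segment as diameter has centre (3.5, -1.5) and r² = 130/4 = 32.5.
Check (5, -3): distance² to centre = 4.5 ≤ 32.5, so it lies inside.
All remaining points lie in this disk, and no smaller disk contains both endpoints, so this is the minimum enclosing circle.
r = √(32.5) ≈ 5.701.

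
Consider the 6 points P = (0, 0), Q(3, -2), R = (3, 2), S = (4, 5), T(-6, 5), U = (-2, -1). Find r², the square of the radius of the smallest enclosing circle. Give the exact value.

A smallest enclosing disk is always determined by at most three of the input points on its boundary.
The minimum enclosing circle is determined by three boundary points: Q, S, T.
Their circumcentre is (-1, 15/7) with r² = 1625/49.
The farthest remaining point R is at distance² 785/49 ≤ 1625/49.

1625/49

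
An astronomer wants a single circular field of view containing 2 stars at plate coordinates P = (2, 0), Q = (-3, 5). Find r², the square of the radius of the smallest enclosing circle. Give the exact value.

12.5

The smallest circle enclosing two points has them as diameter endpoints.
Centre = midpoint = (-0.5, 2.5); r² = |PQ|²/4 = 50/4 = 12.5.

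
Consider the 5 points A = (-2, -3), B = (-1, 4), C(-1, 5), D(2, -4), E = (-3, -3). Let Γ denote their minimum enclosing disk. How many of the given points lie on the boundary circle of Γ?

3

By Welzl's lemma the MEC is supported by two points (diametrically opposite) or three points (on a circumcircle).
The minimum enclosing circle is determined by three boundary points: C, D, E.
Their circumcentre is (2/7, 3/7) with r² = 1105/49.
The farthest remaining point A is at distance² 832/49 ≤ 1105/49.
The points at distance exactly r from the centre are C, D, E — 3 points.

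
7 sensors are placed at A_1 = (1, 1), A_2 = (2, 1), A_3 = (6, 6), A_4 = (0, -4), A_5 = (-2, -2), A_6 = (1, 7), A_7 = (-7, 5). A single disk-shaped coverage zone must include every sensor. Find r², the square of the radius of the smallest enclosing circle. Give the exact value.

93925/1922

By Welzl's lemma the MEC is supported by two points (diametrically opposite) or three points (on a circumcircle).
The minimum enclosing circle is determined by three boundary points: A_3, A_4, A_7.
Their circumcentre is (-19/62, 185/62) with r² = 93925/1922.
The farthest remaining point A_5 is at distance² 53253/1922 ≤ 93925/1922.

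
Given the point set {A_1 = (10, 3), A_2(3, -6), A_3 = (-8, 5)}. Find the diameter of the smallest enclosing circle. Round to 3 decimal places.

Side lengths²: A_1A_2² = 130, A_1A_3² = 328, A_2A_3² = 242.
Since A_1A_3² = 328 < 242 + 130 = 372, the triangle is acute, so the smallest enclosing circle is the circumcircle.
Circumcentre = (0.875, 2.875), r² = 83.28125.
Diameter = 2r = 2√(83.28125) ≈ 18.252.

18.252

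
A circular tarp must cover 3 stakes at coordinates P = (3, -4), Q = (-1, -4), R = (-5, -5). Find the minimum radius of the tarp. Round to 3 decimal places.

Side lengths²: PQ² = 16, PR² = 65, QR² = 17.
Since PR² = 65 ≥ 17 + 16 = 33, the angle opposite PR is not acute, so the smallest enclosing circle has PR as diameter.
Centre = midpoint of PR = (-1, -4.5), r² = 65/4 = 16.25.
r = √(16.25) ≈ 4.031.

4.031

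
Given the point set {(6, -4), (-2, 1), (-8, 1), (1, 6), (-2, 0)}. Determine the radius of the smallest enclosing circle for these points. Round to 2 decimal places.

7.44

A smallest enclosing disk is always determined by at most three of the input points on its boundary.
The minimum enclosing circle is determined by three boundary points: (6, -4), (-8, 1), (1, 6).
Their circumcentre is (-41/46, -55/46) with r² = 58565/1058.
The farthest remaining point (-2, 1) is at distance² 6401/1058 ≤ 58565/1058.
r = √(58565/1058) ≈ 7.44.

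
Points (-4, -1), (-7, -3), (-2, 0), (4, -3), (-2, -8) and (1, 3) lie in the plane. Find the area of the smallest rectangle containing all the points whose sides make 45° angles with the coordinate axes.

77

In coordinates u = x + y, v = x − y the rectangle is axis-aligned; the map (x,y)→(u,v) scales areas by 2.
u-values: -5, -10, -2, 1, -10, 4; range = 4 − (-10) = 14.
v-values: -3, -4, -2, 7, 6, -2; range = 7 − (-4) = 11.
Area = (14 × 11) / 2 = 77.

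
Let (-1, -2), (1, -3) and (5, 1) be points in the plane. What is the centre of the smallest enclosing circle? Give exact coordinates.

Call the three points A, B, C in the order given.
Side lengths²: AB² = 5, AC² = 45, BC² = 32.
Since AC² = 45 ≥ 32 + 5 = 37, the angle opposite AC is not acute, so the smallest enclosing circle has AC as diameter.
Centre = midpoint of AC = (2, -0.5), r² = 45/4 = 11.25.
Centre = (2, -0.5).

(2, -0.5)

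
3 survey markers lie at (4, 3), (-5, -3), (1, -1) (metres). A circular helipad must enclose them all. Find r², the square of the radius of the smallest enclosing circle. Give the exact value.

Call the three points A, B, C in the order given.
Side lengths²: AB² = 117, AC² = 25, BC² = 40.
Since AB² = 117 ≥ 40 + 25 = 65, the angle opposite AB is not acute, so the smallest enclosing circle has AB as diameter.
Centre = midpoint of AB = (-0.5, 0), r² = 117/4 = 29.25.

29.25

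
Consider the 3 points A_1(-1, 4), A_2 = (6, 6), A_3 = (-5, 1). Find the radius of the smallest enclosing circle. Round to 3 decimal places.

6.042

Side lengths²: A_1A_2² = 53, A_1A_3² = 25, A_2A_3² = 146.
Since A_2A_3² = 146 ≥ 53 + 25 = 78, the angle opposite A_2A_3 is not acute, so the smallest enclosing circle has A_2A_3 as diameter.
Centre = midpoint of A_2A_3 = (0.5, 3.5), r² = 146/4 = 36.5.
r = √(36.5) ≈ 6.042.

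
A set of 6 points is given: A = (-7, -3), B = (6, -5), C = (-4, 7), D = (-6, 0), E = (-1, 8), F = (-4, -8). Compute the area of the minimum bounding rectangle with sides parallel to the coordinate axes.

208

x ranges over [-7, 6], width 13.
y ranges over [-8, 8], height 16.
Area = 13 × 16 = 208.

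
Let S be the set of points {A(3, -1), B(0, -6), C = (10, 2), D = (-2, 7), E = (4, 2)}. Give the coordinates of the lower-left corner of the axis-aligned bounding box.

x-range [-2, 10], y-range [-6, 7].
The lower-left corner is (-2, -6).

(-2, -6)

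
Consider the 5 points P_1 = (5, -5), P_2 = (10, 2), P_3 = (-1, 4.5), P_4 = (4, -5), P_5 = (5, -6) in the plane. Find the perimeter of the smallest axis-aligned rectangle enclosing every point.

Width = max x − min x = 10 − (-1) = 11.
Height = max y − min y = 4.5 − (-6) = 10.5.
Perimeter = 2(11 + 10.5) = 43.

43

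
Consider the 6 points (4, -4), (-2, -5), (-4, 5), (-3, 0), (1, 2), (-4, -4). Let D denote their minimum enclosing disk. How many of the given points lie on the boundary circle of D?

3

The farthest pair is (4, -4)–(-4, 5) with squared distance 145. The circle on this segment as diameter has centre (0, 0.5) and r² = 145/4 = 36.25.
Check (-2, -5): distance² to centre = 34.25 ≤ 36.25, so it lies inside.
All remaining points lie in this disk, and no smaller disk contains both endpoints, so this is the minimum enclosing circle.
The points at distance exactly r from the centre are (4, -4), (-4, 5), (-4, -4) — 3 points.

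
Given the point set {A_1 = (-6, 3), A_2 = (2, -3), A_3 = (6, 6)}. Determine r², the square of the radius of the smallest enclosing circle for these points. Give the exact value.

Side lengths²: A_1A_2² = 100, A_1A_3² = 153, A_2A_3² = 97.
Since A_1A_3² = 153 < 100 + 97 = 197, the triangle is acute, so the smallest enclosing circle is the circumcircle.
Circumcentre = (0.34375, 3.125), r² = 40.2587890625.

40.2587890625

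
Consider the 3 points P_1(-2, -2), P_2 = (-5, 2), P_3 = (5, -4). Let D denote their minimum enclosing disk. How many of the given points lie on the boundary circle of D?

Side lengths²: P_1P_2² = 25, P_1P_3² = 53, P_2P_3² = 136.
Since P_2P_3² = 136 ≥ 53 + 25 = 78, the angle opposite P_2P_3 is not acute, so the smallest enclosing circle has P_2P_3 as diameter.
Centre = midpoint of P_2P_3 = (0, -1), r² = 136/4 = 34.
The points at distance exactly r from the centre are P_2, P_3 — 2 points.

2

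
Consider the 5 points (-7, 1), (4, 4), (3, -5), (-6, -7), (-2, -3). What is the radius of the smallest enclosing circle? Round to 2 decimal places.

7.43

The farthest pair is (4, 4)–(-6, -7) with squared distance 221. The circle on this segment as diameter has centre (-1, -1.5) and r² = 221/4 = 55.25.
Check (-7, 1): distance² to centre = 42.25 ≤ 55.25, so it lies inside.
All remaining points lie in this disk, and no smaller disk contains both endpoints, so this is the minimum enclosing circle.
r = √(55.25) ≈ 7.43.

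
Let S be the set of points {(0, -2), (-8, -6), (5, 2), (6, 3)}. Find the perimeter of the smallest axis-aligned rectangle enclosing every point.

Width = max x − min x = 6 − (-8) = 14.
Height = max y − min y = 3 − (-6) = 9.
Perimeter = 2(14 + 9) = 46.

46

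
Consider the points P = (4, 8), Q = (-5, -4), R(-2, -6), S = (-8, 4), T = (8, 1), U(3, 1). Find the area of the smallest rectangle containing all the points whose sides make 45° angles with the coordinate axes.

199.5

In coordinates u = x + y, v = x − y the rectangle is axis-aligned; the map (x,y)→(u,v) scales areas by 2.
u-values: 12, -9, -8, -4, 9, 4; range = 12 − (-9) = 21.
v-values: -4, -1, 4, -12, 7, 2; range = 7 − (-12) = 19.
Area = (21 × 19) / 2 = 199.5.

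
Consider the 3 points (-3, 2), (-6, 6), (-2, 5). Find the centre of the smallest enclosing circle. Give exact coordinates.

(-113/26, 107/26)

Call the three points A, B, C in the order given.
Side lengths²: AB² = 25, AC² = 10, BC² = 17.
Since AB² = 25 < 17 + 10 = 27, the triangle is acute, so the smallest enclosing circle is the circumcircle.
Circumcentre = (-113/26, 107/26), r² = 2125/338.
Centre = (-113/26, 107/26).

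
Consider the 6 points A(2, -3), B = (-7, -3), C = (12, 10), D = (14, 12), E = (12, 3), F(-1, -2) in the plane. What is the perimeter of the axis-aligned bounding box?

Width = max x − min x = 14 − (-7) = 21.
Height = max y − min y = 12 − (-3) = 15.
Perimeter = 2(21 + 15) = 72.

72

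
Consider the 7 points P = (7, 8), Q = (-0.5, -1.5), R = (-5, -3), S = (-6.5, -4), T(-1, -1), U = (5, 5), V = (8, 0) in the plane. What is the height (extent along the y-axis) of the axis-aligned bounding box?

max y = 8, min y = -4, so height = 12.

12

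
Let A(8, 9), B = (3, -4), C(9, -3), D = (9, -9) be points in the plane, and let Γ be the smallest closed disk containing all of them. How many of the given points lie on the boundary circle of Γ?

The minimum enclosing circle of a finite set is fixed by two of the points (as a diameter) or three (as a circumcircle).
The farthest pair is A–D with squared distance 325. The circle on this segment as diameter has centre (8.5, 0) and r² = 325/4 = 81.25.
Check B: distance² to centre = 46.25 ≤ 81.25, so it lies inside.
All remaining points lie in this disk, and no smaller disk contains both endpoints, so this is the minimum enclosing circle.
The points at distance exactly r from the centre are A, D — 2 points.

2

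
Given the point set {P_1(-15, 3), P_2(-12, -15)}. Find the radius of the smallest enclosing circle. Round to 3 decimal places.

9.124

The smallest circle enclosing two points has them as diameter endpoints.
Centre = midpoint = (-13.5, -6); r² = |P_1P_2|²/4 = 333/4 = 83.25.
r = √(83.25) ≈ 9.124.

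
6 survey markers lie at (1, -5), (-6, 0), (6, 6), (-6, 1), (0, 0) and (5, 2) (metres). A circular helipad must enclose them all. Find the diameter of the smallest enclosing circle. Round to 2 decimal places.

By Welzl's lemma the MEC is supported by two points (diametrically opposite) or three points (on a circumcircle).
The minimum enclosing circle is determined by three boundary points: (1, -5), (-6, 0), (6, 6).
Their circumcentre is (10/17, 31/17) with r² = 13505/289.
The farthest remaining point (-6, 1) is at distance² 12740/289 ≤ 13505/289.
Diameter = 2r = 2√(13505/289) ≈ 13.67.

13.67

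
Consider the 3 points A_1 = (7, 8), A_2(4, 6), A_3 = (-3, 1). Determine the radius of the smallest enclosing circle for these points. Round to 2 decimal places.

6.10

Side lengths²: A_1A_2² = 13, A_1A_3² = 149, A_2A_3² = 74.
Since A_1A_3² = 149 ≥ 74 + 13 = 87, the angle opposite A_1A_3 is not acute, so the smallest enclosing circle has A_1A_3 as diameter.
Centre = midpoint of A_1A_3 = (2, 4.5), r² = 149/4 = 37.25.
r = √(37.25) ≈ 6.10.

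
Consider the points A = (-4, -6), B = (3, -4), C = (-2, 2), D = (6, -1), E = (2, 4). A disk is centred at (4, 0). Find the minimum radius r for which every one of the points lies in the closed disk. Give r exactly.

10

The required radius is the distance from (4, 0) to the farthest point.
Squared distances: 100, 17, 40, 5, 20.
Maximum is 100, attained at A.
r = √100 = 10.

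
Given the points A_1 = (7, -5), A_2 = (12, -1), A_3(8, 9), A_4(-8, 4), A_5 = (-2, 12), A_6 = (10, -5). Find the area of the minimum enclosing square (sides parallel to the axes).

The bounding box has width 20 and height 17.
An axis-aligned square enclosing the set must have side ≥ max(width, height).
So the minimum side is max(20, 17) = 20.
Area = 20² = 400.

400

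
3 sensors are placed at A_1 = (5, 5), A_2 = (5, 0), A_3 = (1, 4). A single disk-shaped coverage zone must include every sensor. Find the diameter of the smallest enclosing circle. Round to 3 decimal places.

Side lengths²: A_1A_2² = 25, A_1A_3² = 17, A_2A_3² = 32.
Since A_2A_3² = 32 < 25 + 17 = 42, the triangle is acute, so the smallest enclosing circle is the circumcircle.
Circumcentre = (3.5, 2.5), r² = 8.5.
Diameter = 2r = 2√(8.5) ≈ 5.831.

5.831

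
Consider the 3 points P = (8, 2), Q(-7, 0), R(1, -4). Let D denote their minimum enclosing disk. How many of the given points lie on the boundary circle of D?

2

Side lengths²: PQ² = 229, PR² = 85, QR² = 80.
Since PQ² = 229 ≥ 85 + 80 = 165, the angle opposite PQ is not acute, so the smallest enclosing circle has PQ as diameter.
Centre = midpoint of PQ = (0.5, 1), r² = 229/4 = 57.25.
The points at distance exactly r from the centre are P, Q — 2 points.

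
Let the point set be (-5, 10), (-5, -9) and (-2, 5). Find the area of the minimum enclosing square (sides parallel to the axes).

361

The bounding box has width 3 and height 19.
An axis-aligned square enclosing the set must have side ≥ max(width, height).
So the minimum side is max(3, 19) = 19.
Area = 19² = 361.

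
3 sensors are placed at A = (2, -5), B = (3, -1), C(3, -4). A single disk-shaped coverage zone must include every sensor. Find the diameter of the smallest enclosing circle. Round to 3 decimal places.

4.123

Side lengths²: AB² = 17, AC² = 2, BC² = 9.
Since AB² = 17 ≥ 9 + 2 = 11, the angle opposite AB is not acute, so the smallest enclosing circle has AB as diameter.
Centre = midpoint of AB = (2.5, -3), r² = 17/4 = 4.25.
Diameter = 2r = 2√(4.25) ≈ 4.123.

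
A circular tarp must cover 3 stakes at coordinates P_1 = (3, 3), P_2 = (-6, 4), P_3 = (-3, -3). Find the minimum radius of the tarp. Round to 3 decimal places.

Side lengths²: P_1P_2² = 82, P_1P_3² = 72, P_2P_3² = 58.
Since P_1P_2² = 82 < 72 + 58 = 130, the triangle is acute, so the smallest enclosing circle is the circumcircle.
Circumcentre = (-1.7, 1.7), r² = 23.78.
r = √(23.78) ≈ 4.876.

4.876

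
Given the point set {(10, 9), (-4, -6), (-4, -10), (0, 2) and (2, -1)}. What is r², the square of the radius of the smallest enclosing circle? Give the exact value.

A smallest enclosing disk is always determined by at most three of the input points on its boundary.
The farthest pair is (10, 9)–(-4, -10) with squared distance 557. The circle on this segment as diameter has centre (3, -0.5) and r² = 557/4 = 139.25.
Check (-4, -6): distance² to centre = 79.25 ≤ 139.25, so it lies inside.
All remaining points lie in this disk, and no smaller disk contains both endpoints, so this is the minimum enclosing circle.

139.25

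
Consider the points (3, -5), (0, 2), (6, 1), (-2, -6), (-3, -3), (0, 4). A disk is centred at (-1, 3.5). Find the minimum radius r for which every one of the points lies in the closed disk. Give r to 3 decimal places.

9.552

The required radius is the distance from (-1, 3.5) to the farthest point.
Squared distances: 88.25, 3.25, 55.25, 91.25, 46.25, 1.25.
Maximum is 91.25, attained at (-2, -6).
r = √(91.25) ≈ 9.552.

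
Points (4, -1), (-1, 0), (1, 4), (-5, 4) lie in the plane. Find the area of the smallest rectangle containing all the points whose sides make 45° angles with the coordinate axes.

42

In coordinates u = x + y, v = x − y the rectangle is axis-aligned; the map (x,y)→(u,v) scales areas by 2.
u-values: 3, -1, 5, -1; range = 5 − (-1) = 6.
v-values: 5, -1, -3, -9; range = 5 − (-9) = 14.
Area = (6 × 14) / 2 = 42.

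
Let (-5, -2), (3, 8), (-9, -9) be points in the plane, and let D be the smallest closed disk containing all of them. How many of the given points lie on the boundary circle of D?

Call the three points A, B, C in the order given.
Side lengths²: AB² = 164, AC² = 65, BC² = 433.
Since BC² = 433 ≥ 164 + 65 = 229, the angle opposite BC is not acute, so the smallest enclosing circle has BC as diameter.
Centre = midpoint of BC = (-3, -0.5), r² = 433/4 = 108.25.
The points at distance exactly r from the centre are (3, 8), (-9, -9) — 2 points.

2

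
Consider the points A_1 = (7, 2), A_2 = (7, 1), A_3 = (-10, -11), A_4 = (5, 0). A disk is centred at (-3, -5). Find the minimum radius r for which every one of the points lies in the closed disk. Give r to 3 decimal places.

The required radius is the distance from (-3, -5) to the farthest point.
Squared distances: 149, 136, 85, 89.
Maximum is 149, attained at A_1.
r = √149 ≈ 12.207.

12.207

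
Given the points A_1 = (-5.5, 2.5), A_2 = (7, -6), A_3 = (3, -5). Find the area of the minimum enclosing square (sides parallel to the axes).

The bounding box has width 12.5 and height 8.5.
An axis-aligned square enclosing the set must have side ≥ max(width, height).
So the minimum side is max(12.5, 8.5) = 12.5.
Area = 12.5² = 156.25.

156.25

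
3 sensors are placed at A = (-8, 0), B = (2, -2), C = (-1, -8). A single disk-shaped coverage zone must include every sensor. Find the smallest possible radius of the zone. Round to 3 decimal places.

5.509

Side lengths²: AB² = 104, AC² = 113, BC² = 45.
Since AC² = 113 < 104 + 45 = 149, the triangle is acute, so the smallest enclosing circle is the circumcircle.
Circumcentre = (-75/22, -67/22), r² = 7345/242.
r = √(7345/242) ≈ 5.509.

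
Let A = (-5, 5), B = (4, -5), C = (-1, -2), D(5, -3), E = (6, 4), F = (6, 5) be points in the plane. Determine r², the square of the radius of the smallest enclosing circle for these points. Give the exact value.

By Welzl's lemma the MEC is supported by two points (diametrically opposite) or three points (on a circumcircle).
The minimum enclosing circle is determined by three boundary points: A, B, F.
Their circumcentre is (0.5, 0.9) with r² = 47.06.
The farthest remaining point E is at distance² 39.86 ≤ 47.06.

47.06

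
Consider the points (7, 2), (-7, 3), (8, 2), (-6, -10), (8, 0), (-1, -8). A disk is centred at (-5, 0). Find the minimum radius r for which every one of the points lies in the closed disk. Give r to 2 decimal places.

The required radius is the distance from (-5, 0) to the farthest point.
Squared distances: 148, 13, 173, 101, 169, 80.
Maximum is 173, attained at (8, 2).
r = √173 ≈ 13.15.

13.15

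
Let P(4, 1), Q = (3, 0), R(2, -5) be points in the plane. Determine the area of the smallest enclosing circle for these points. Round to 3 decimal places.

Side lengths²: PQ² = 2, PR² = 40, QR² = 26.
Since PR² = 40 ≥ 26 + 2 = 28, the angle opposite PR is not acute, so the smallest enclosing circle has PR as diameter.
Centre = midpoint of PR = (3, -2), r² = 40/4 = 10.
Area = π·r² = π·10 ≈ 31.416.

31.416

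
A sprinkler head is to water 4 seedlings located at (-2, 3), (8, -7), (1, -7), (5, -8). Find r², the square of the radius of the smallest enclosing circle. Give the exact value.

A smallest enclosing disk is always determined by at most three of the input points on its boundary.
The farthest pair is (-2, 3)–(8, -7) with squared distance 200. The circle on this segment as diameter has centre (3, -2) and r² = 200/4 = 50.
Check (1, -7): distance² to centre = 29 ≤ 50, so it lies inside.
All remaining points lie in this disk, and no smaller disk contains both endpoints, so this is the minimum enclosing circle.

50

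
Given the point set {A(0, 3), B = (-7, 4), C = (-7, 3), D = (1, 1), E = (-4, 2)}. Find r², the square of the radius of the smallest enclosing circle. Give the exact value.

The minimum enclosing circle of a finite set is fixed by two of the points (as a diameter) or three (as a circumcircle).
The farthest pair is B–D with squared distance 73. The circle on this segment as diameter has centre (-3, 2.5) and r² = 73/4 = 18.25.
Check A: distance² to centre = 9.25 ≤ 18.25, so it lies inside.
All remaining points lie in this disk, and no smaller disk contains both endpoints, so this is the minimum enclosing circle.

18.25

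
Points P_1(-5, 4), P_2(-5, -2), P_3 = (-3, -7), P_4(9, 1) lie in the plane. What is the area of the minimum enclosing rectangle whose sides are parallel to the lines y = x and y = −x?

In coordinates u = x + y, v = x − y the rectangle is axis-aligned; the map (x,y)→(u,v) scales areas by 2.
u-values: -1, -7, -10, 10; range = 10 − (-10) = 20.
v-values: -9, -3, 4, 8; range = 8 − (-9) = 17.
Area = (20 × 17) / 2 = 170.

170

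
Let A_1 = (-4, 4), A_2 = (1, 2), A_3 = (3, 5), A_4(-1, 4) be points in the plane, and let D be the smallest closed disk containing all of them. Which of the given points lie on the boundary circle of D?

The minimum enclosing circle of a finite set is fixed by two of the points (as a diameter) or three (as a circumcircle).
The farthest pair is A_1–A_3 with squared distance 50. The circle on this segment as diameter has centre (-0.5, 4.5) and r² = 50/4 = 12.5.
Check A_2: distance² to centre = 8.5 ≤ 12.5, so it lies inside.
All remaining points lie in this disk, and no smaller disk contains both endpoints, so this is the minimum enclosing circle.
The points at distance exactly r from the centre are A_1, A_3 — 2 points.

A_1, A_3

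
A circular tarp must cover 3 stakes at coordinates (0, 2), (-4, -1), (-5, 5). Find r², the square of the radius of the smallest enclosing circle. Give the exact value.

15725/1458

Call the three points A, B, C in the order given.
Side lengths²: AB² = 25, AC² = 34, BC² = 37.
Since BC² = 37 < 34 + 25 = 59, the triangle is acute, so the smallest enclosing circle is the circumcircle.
Circumcentre = (-59/18, 119/54), r² = 15725/1458.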